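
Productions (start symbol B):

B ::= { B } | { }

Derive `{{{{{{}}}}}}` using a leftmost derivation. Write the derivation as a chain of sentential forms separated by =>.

B => {B} => {{B}} => {{{B}}} => {{{{B}}}} => {{{{{B}}}}} => {{{{{{}}}}}}

B => {B}   [B ::= { B }]
{B} => {{B}}   [B ::= { B }]
{{B}} => {{{B}}}   [B ::= { B }]
{{{B}}} => {{{{B}}}}   [B ::= { B }]
{{{{B}}}} => {{{{{B}}}}}   [B ::= { B }]
{{{{{B}}}}} => {{{{{{}}}}}}   [B ::= { }]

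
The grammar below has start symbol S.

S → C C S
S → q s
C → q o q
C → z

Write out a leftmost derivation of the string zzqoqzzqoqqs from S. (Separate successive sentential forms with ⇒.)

S ⇒ CCS   [S → C C S]
CCS ⇒ zCS   [C → z]
zCS ⇒ zzS   [C → z]
zzS ⇒ zzCCS   [S → C C S]
zzCCS ⇒ zzqoqCS   [C → q o q]
zzqoqCS ⇒ zzqoqzS   [C → z]
zzqoqzS ⇒ zzqoqzCCS   [S → C C S]
zzqoqzCCS ⇒ zzqoqzzCS   [C → z]
zzqoqzzCS ⇒ zzqoqzzqoqS   [C → q o q]
zzqoqzzqoqS ⇒ zzqoqzzqoqqs   [S → q s]

S ⇒ CCS ⇒ zCS ⇒ zzS ⇒ zzCCS ⇒ zzqoqCS ⇒ zzqoqzS ⇒ zzqoqzCCS ⇒ zzqoqzzCS ⇒ zzqoqzzqoqS ⇒ zzqoqzzqoqqs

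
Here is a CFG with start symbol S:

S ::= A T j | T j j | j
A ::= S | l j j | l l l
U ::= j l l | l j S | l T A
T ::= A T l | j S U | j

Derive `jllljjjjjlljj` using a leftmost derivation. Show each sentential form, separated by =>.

S => Tjj => jSUjj => jATjUjj => jSTjUjj => jATjTjUjj => jlllTjTjUjj => jllljjTjUjj => jllljjjjUjj => jllljjjjjlljj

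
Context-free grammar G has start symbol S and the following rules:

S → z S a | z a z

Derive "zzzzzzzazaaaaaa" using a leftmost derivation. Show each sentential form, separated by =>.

S => zSa   [S → z S a]
zSa => zzSaa   [S → z S a]
zzSaa => zzzSaaa   [S → z S a]
zzzSaaa => zzzzSaaaa   [S → z S a]
zzzzSaaaa => zzzzzSaaaaa   [S → z S a]
zzzzzSaaaaa => zzzzzzSaaaaaa   [S → z S a]
zzzzzzSaaaaaa => zzzzzzzazaaaaaa   [S → z a z]

S => zSa => zzSaa => zzzSaaa => zzzzSaaaa => zzzzzSaaaaa => zzzzzzSaaaaaa => zzzzzzzazaaaaaa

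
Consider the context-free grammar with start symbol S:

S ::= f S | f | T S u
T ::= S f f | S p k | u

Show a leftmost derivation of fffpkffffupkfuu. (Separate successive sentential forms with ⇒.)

S ⇒ TSu   [S ::= T S u]
TSu ⇒ SpkSu   [T ::= S p k]
SpkSu ⇒ fSpkSu   [S ::= f S]
fSpkSu ⇒ ffSpkSu   [S ::= f S]
ffSpkSu ⇒ fffpkSu   [S ::= f]
fffpkSu ⇒ fffpkTSuu   [S ::= T S u]
fffpkTSuu ⇒ fffpkSpkSuu   [T ::= S p k]
fffpkSpkSuu ⇒ fffpkTSupkSuu   [S ::= T S u]
fffpkTSupkSuu ⇒ fffpkSffSupkSuu   [T ::= S f f]
fffpkSffSupkSuu ⇒ fffpkfffSupkSuu   [S ::= f]
fffpkfffSupkSuu ⇒ fffpkffffupkSuu   [S ::= f]
fffpkffffupkSuu ⇒ fffpkffffupkfuu   [S ::= f]

S ⇒ TSu ⇒ SpkSu ⇒ fSpkSu ⇒ ffSpkSu ⇒ fffpkSu ⇒ fffpkTSuu ⇒ fffpkSpkSuu ⇒ fffpkTSupkSuu ⇒ fffpkSffSupkSuu ⇒ fffpkfffSupkSuu ⇒ fffpkffffupkSuu ⇒ fffpkffffupkfuu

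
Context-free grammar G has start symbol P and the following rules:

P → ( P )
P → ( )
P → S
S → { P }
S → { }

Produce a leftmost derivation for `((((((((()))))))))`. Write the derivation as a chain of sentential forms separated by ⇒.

P ⇒ (P) ⇒ ((P)) ⇒ (((P))) ⇒ ((((P)))) ⇒ (((((P))))) ⇒ ((((((P)))))) ⇒ (((((((P))))))) ⇒ ((((((((P)))))))) ⇒ ((((((((()))))))))

P ⇒ (P)   [P → ( P )]
(P) ⇒ ((P))   [P → ( P )]
((P)) ⇒ (((P)))   [P → ( P )]
(((P))) ⇒ ((((P))))   [P → ( P )]
((((P)))) ⇒ (((((P)))))   [P → ( P )]
(((((P))))) ⇒ ((((((P))))))   [P → ( P )]
((((((P)))))) ⇒ (((((((P)))))))   [P → ( P )]
(((((((P))))))) ⇒ ((((((((P))))))))   [P → ( P )]
((((((((P)))))))) ⇒ ((((((((()))))))))   [P → ( )]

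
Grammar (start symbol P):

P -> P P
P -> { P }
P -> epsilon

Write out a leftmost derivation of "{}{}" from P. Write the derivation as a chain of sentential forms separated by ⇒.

P⇒PP⇒{P}P⇒{}P⇒{}PP⇒{}PPP⇒{}{P}PP⇒{}{}PP⇒{}{}P⇒{}{}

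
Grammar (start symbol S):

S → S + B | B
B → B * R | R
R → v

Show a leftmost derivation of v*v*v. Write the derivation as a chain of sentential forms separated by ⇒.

S ⇒ B ⇒ B*R ⇒ B*R*R ⇒ R*R*R ⇒ v*R*R ⇒ v*v*R ⇒ v*v*v

S ⇒ B   [S → B]
B ⇒ B*R   [B → B * R]
B*R ⇒ B*R*R   [B → B * R]
B*R*R ⇒ R*R*R   [B → R]
R*R*R ⇒ v*R*R   [R → v]
v*R*R ⇒ v*v*R   [R → v]
v*v*R ⇒ v*v*v   [R → v]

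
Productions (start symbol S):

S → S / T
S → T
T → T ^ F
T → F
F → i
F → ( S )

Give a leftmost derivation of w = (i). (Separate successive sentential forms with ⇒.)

S⇒T⇒F⇒(S)⇒(T)⇒(F)⇒(i)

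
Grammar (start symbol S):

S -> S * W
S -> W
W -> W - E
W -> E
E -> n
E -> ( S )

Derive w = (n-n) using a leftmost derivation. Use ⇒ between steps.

S ⇒ W ⇒ E ⇒ (S) ⇒ (W) ⇒ (W-E) ⇒ (E-E) ⇒ (n-E) ⇒ (n-n)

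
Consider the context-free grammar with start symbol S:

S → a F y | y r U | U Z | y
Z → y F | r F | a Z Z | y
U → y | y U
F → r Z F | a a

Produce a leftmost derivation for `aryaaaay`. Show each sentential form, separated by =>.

S => aFy => arZFy => aryFFy => aryaaFy => aryaaaay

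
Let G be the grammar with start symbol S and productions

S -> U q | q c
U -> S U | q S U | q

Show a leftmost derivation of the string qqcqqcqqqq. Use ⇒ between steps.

S ⇒ Uq ⇒ SUq ⇒ UqUq ⇒ qSUqUq ⇒ qqcUqUq ⇒ qqcqSUqUq ⇒ qqcqqcUqUq ⇒ qqcqqcqqUq ⇒ qqcqqcqqqq

S ⇒ Uq   [S -> U q]
Uq ⇒ SUq   [U -> S U]
SUq ⇒ UqUq   [S -> U q]
UqUq ⇒ qSUqUq   [U -> q S U]
qSUqUq ⇒ qqcUqUq   [S -> q c]
qqcUqUq ⇒ qqcqSUqUq   [U -> q S U]
qqcqSUqUq ⇒ qqcqqcUqUq   [S -> q c]
qqcqqcUqUq ⇒ qqcqqcqqUq   [U -> q]
qqcqqcqqUq ⇒ qqcqqcqqqq   [U -> q]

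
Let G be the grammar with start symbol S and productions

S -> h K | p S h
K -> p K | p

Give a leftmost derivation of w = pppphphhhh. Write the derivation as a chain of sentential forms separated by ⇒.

S ⇒ pSh   [S -> p S h]
pSh ⇒ ppShh   [S -> p S h]
ppShh ⇒ pppShhh   [S -> p S h]
pppShhh ⇒ ppppShhhh   [S -> p S h]
ppppShhhh ⇒ pppphKhhhh   [S -> h K]
pppphKhhhh ⇒ pppphphhhh   [K -> p]

S ⇒ pSh ⇒ ppShh ⇒ pppShhh ⇒ ppppShhhh ⇒ pppphKhhhh ⇒ pppphphhhh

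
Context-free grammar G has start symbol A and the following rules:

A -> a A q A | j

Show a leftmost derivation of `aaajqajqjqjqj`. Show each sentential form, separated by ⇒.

A ⇒ aAqA ⇒ aaAqAqA ⇒ aaaAqAqAqA ⇒ aaajqAqAqA ⇒ aaajqaAqAqAqA ⇒ aaajqajqAqAqA ⇒ aaajqajqjqAqA ⇒ aaajqajqjqjqA ⇒ aaajqajqjqjqj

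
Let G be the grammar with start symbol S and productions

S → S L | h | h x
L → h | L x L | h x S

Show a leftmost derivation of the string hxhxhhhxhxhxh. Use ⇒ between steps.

S ⇒ SL ⇒ SLL ⇒ hxLL ⇒ hxhxSL ⇒ hxhxSLL ⇒ hxhxhLL ⇒ hxhxhhL ⇒ hxhxhhLxL ⇒ hxhxhhLxLxL ⇒ hxhxhhLxLxLxL ⇒ hxhxhhhxLxLxL ⇒ hxhxhhhxhxLxL ⇒ hxhxhhhxhxhxL ⇒ hxhxhhhxhxhxh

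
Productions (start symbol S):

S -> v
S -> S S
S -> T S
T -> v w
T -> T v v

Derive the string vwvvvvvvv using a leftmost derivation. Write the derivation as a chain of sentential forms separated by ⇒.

S⇒TS⇒TvvS⇒TvvvvS⇒TvvvvvvS⇒vwvvvvvvS⇒vwvvvvvvv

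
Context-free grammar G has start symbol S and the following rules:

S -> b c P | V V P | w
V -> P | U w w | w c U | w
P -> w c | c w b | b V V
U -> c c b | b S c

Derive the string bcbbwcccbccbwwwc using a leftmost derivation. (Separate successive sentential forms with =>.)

S => bcP => bcbVV => bcbPV => bcbbVVV => bcbbwcUVV => bcbbwcccbVV => bcbbwcccbUwwV => bcbbwcccbccbwwV => bcbbwcccbccbwwP => bcbbwcccbccbwwwc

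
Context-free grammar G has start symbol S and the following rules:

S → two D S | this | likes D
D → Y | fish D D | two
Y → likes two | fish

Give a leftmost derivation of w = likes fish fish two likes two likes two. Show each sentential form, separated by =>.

S => likes D => likes fish D D => likes fish fish D D D => likes fish fish two D D => likes fish fish two Y D => likes fish fish two likes two D => likes fish fish two likes two Y => likes fish fish two likes two likes two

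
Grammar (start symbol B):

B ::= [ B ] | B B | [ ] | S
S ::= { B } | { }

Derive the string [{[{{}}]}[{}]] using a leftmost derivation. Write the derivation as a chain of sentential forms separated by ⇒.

B ⇒ [B] ⇒ [BB] ⇒ [SB] ⇒ [{B}B] ⇒ [{[B]}B] ⇒ [{[S]}B] ⇒ [{[{B}]}B] ⇒ [{[{S}]}B] ⇒ [{[{{}}]}B] ⇒ [{[{{}}]}[B]] ⇒ [{[{{}}]}[S]] ⇒ [{[{{}}]}[{}]]

B ⇒ [B]   [B ::= [ B ]]
[B] ⇒ [BB]   [B ::= B B]
[BB] ⇒ [SB]   [B ::= S]
[SB] ⇒ [{B}B]   [S ::= { B }]
[{B}B] ⇒ [{[B]}B]   [B ::= [ B ]]
[{[B]}B] ⇒ [{[S]}B]   [B ::= S]
[{[S]}B] ⇒ [{[{B}]}B]   [S ::= { B }]
[{[{B}]}B] ⇒ [{[{S}]}B]   [B ::= S]
[{[{S}]}B] ⇒ [{[{{}}]}B]   [S ::= { }]
[{[{{}}]}B] ⇒ [{[{{}}]}[B]]   [B ::= [ B ]]
[{[{{}}]}[B]] ⇒ [{[{{}}]}[S]]   [B ::= S]
[{[{{}}]}[S]] ⇒ [{[{{}}]}[{}]]   [S ::= { }]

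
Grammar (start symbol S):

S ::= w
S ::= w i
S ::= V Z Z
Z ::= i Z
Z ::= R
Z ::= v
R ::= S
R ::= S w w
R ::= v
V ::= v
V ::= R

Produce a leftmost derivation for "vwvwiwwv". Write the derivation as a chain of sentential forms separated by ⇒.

S⇒VZZ⇒RZZ⇒vZZ⇒vRZ⇒vSZ⇒vwZ⇒vwR⇒vwS⇒vwVZZ⇒vwvZZ⇒vwvRZ⇒vwvSwwZ⇒vwvwiwwZ⇒vwvwiwwv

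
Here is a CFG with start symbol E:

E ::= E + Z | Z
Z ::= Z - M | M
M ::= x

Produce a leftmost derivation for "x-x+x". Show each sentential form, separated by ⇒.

E ⇒ E+Z ⇒ Z+Z ⇒ Z-M+Z ⇒ M-M+Z ⇒ x-M+Z ⇒ x-x+Z ⇒ x-x+M ⇒ x-x+x

E ⇒ E+Z   [E ::= E + Z]
E+Z ⇒ Z+Z   [E ::= Z]
Z+Z ⇒ Z-M+Z   [Z ::= Z - M]
Z-M+Z ⇒ M-M+Z   [Z ::= M]
M-M+Z ⇒ x-M+Z   [M ::= x]
x-M+Z ⇒ x-x+Z   [M ::= x]
x-x+Z ⇒ x-x+M   [Z ::= M]
x-x+M ⇒ x-x+x   [M ::= x]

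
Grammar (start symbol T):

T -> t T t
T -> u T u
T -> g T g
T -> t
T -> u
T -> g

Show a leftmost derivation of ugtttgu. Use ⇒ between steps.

T ⇒ uTu ⇒ ugTgu ⇒ ugtTtgu ⇒ ugtttgu

T ⇒ uTu   [T -> u T u]
uTu ⇒ ugTgu   [T -> g T g]
ugTgu ⇒ ugtTtgu   [T -> t T t]
ugtTtgu ⇒ ugtttgu   [T -> t]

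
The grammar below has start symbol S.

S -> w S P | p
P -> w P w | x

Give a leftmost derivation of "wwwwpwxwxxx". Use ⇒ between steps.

S ⇒ wSP   [S -> w S P]
wSP ⇒ wwSPP   [S -> w S P]
wwSPP ⇒ wwwSPPP   [S -> w S P]
wwwSPPP ⇒ wwwwSPPPP   [S -> w S P]
wwwwSPPPP ⇒ wwwwpPPPP   [S -> p]
wwwwpPPPP ⇒ wwwwpwPwPPP   [P -> w P w]
wwwwpwPwPPP ⇒ wwwwpwxwPPP   [P -> x]
wwwwpwxwPPP ⇒ wwwwpwxwxPP   [P -> x]
wwwwpwxwxPP ⇒ wwwwpwxwxxP   [P -> x]
wwwwpwxwxxP ⇒ wwwwpwxwxxx   [P -> x]

S⇒wSP⇒wwSPP⇒wwwSPPP⇒wwwwSPPPP⇒wwwwpPPPP⇒wwwwpwPwPPP⇒wwwwpwxwPPP⇒wwwwpwxwxPP⇒wwwwpwxwxxP⇒wwwwpwxwxxx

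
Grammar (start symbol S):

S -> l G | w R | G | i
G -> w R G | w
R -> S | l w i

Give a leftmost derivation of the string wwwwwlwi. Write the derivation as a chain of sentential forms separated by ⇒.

S⇒wR⇒wS⇒wwR⇒wwS⇒wwwR⇒wwwS⇒wwwwR⇒wwwwS⇒wwwwwR⇒wwwwwlwi

S ⇒ wR   [S -> w R]
wR ⇒ wS   [R -> S]
wS ⇒ wwR   [S -> w R]
wwR ⇒ wwS   [R -> S]
wwS ⇒ wwwR   [S -> w R]
wwwR ⇒ wwwS   [R -> S]
wwwS ⇒ wwwwR   [S -> w R]
wwwwR ⇒ wwwwS   [R -> S]
wwwwS ⇒ wwwwwR   [S -> w R]
wwwwwR ⇒ wwwwwlwi   [R -> l w i]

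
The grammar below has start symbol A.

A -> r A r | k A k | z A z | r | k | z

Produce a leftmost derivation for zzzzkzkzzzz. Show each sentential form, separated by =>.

A => zAz => zzAzz => zzzAzzz => zzzzAzzzz => zzzzkAkzzzz => zzzzkzkzzzz

A => zAz   [A -> z A z]
zAz => zzAzz   [A -> z A z]
zzAzz => zzzAzzz   [A -> z A z]
zzzAzzz => zzzzAzzzz   [A -> z A z]
zzzzAzzzz => zzzzkAkzzzz   [A -> k A k]
zzzzkAkzzzz => zzzzkzkzzzz   [A -> z]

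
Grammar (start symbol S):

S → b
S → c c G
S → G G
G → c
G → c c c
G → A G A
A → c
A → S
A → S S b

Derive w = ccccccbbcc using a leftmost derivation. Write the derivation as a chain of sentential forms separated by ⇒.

S ⇒ GG   [S → G G]
GG ⇒ cG   [G → c]
cG ⇒ cAGA   [G → A G A]
cAGA ⇒ cSSbGA   [A → S S b]
cSSbGA ⇒ cccGSbGA   [S → c c G]
cccGSbGA ⇒ ccccccSbGA   [G → c c c]
ccccccSbGA ⇒ ccccccbbGA   [S → b]
ccccccbbGA ⇒ ccccccbbcA   [G → c]
ccccccbbcA ⇒ ccccccbbcc   [A → c]

S⇒GG⇒cG⇒cAGA⇒cSSbGA⇒cccGSbGA⇒ccccccSbGA⇒ccccccbbGA⇒ccccccbbcA⇒ccccccbbcc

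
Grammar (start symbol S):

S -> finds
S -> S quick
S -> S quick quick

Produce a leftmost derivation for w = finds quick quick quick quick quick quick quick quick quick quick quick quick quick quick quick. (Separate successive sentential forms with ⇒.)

S ⇒ S quick ⇒ S quick quick quick ⇒ S quick quick quick quick ⇒ S quick quick quick quick quick quick ⇒ S quick quick quick quick quick quick quick quick ⇒ S quick quick quick quick quick quick quick quick quick quick ⇒ S quick quick quick quick quick quick quick quick quick quick quick quick ⇒ S quick quick quick quick quick quick quick quick quick quick quick quick quick quick ⇒ S quick quick quick quick quick quick quick quick quick quick quick quick quick quick quick ⇒ finds quick quick quick quick quick quick quick quick quick quick quick quick quick quick quick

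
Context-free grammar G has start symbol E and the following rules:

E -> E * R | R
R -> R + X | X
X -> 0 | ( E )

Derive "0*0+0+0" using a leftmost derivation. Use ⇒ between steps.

E ⇒ E*R ⇒ R*R ⇒ X*R ⇒ 0*R ⇒ 0*R+X ⇒ 0*R+X+X ⇒ 0*X+X+X ⇒ 0*0+X+X ⇒ 0*0+0+X ⇒ 0*0+0+0

E ⇒ E*R   [E -> E * R]
E*R ⇒ R*R   [E -> R]
R*R ⇒ X*R   [R -> X]
X*R ⇒ 0*R   [X -> 0]
0*R ⇒ 0*R+X   [R -> R + X]
0*R+X ⇒ 0*R+X+X   [R -> R + X]
0*R+X+X ⇒ 0*X+X+X   [R -> X]
0*X+X+X ⇒ 0*0+X+X   [X -> 0]
0*0+X+X ⇒ 0*0+0+X   [X -> 0]
0*0+0+X ⇒ 0*0+0+0   [X -> 0]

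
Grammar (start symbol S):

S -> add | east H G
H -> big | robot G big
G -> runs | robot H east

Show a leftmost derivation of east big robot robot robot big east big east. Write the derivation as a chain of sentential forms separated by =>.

S => east H G => east big G => east big robot H east => east big robot robot G big east => east big robot robot robot H east big east => east big robot robot robot big east big east

S => east H G   [S -> east H G]
east H G => east big G   [H -> big]
east big G => east big robot H east   [G -> robot H east]
east big robot H east => east big robot robot G big east   [H -> robot G big]
east big robot robot G big east => east big robot robot robot H east big east   [G -> robot H east]
east big robot robot robot H east big east => east big robot robot robot big east big east   [H -> big]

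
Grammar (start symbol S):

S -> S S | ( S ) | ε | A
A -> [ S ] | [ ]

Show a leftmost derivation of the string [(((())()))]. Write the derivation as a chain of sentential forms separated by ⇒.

S ⇒ A ⇒ [S] ⇒ [(S)] ⇒ [((S))] ⇒ [((SS))] ⇒ [(((S)S))] ⇒ [((((S))S))] ⇒ [(((())S))] ⇒ [(((())(S)))] ⇒ [(((())()))]

S ⇒ A   [S -> A]
A ⇒ [S]   [A -> [ S ]]
[S] ⇒ [(S)]   [S -> ( S )]
[(S)] ⇒ [((S))]   [S -> ( S )]
[((S))] ⇒ [((SS))]   [S -> S S]
[((SS))] ⇒ [(((S)S))]   [S -> ( S )]
[(((S)S))] ⇒ [((((S))S))]   [S -> ( S )]
[((((S))S))] ⇒ [(((())S))]   [S -> ε]
[(((())S))] ⇒ [(((())(S)))]   [S -> ( S )]
[(((())(S)))] ⇒ [(((())()))]   [S -> ε]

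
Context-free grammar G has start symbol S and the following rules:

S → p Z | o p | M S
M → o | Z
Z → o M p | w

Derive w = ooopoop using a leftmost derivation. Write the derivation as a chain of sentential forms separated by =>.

S => MS => oS => oMS => ooS => ooMS => oooS => ooopZ => ooopoMp => ooopoop

S => MS   [S → M S]
MS => oS   [M → o]
oS => oMS   [S → M S]
oMS => ooS   [M → o]
ooS => ooMS   [S → M S]
ooMS => oooS   [M → o]
oooS => ooopZ   [S → p Z]
ooopZ => ooopoMp   [Z → o M p]
ooopoMp => ooopoop   [M → o]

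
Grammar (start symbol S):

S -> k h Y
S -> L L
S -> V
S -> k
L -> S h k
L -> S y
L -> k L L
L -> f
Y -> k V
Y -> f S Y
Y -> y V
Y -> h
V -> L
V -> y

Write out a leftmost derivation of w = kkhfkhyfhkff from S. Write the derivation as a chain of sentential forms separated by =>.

S => LL => kLLL => kShkLL => kLLhkLL => kSyLhkLL => kkhYyLhkLL => kkhfSYyLhkLL => kkhfkYyLhkLL => kkhfkhyLhkLL => kkhfkhyfhkLL => kkhfkhyfhkfL => kkhfkhyfhkff

S => LL   [S -> L L]
LL => kLLL   [L -> k L L]
kLLL => kShkLL   [L -> S h k]
kShkLL => kLLhkLL   [S -> L L]
kLLhkLL => kSyLhkLL   [L -> S y]
kSyLhkLL => kkhYyLhkLL   [S -> k h Y]
kkhYyLhkLL => kkhfSYyLhkLL   [Y -> f S Y]
kkhfSYyLhkLL => kkhfkYyLhkLL   [S -> k]
kkhfkYyLhkLL => kkhfkhyLhkLL   [Y -> h]
kkhfkhyLhkLL => kkhfkhyfhkLL   [L -> f]
kkhfkhyfhkLL => kkhfkhyfhkfL   [L -> f]
kkhfkhyfhkfL => kkhfkhyfhkff   [L -> f]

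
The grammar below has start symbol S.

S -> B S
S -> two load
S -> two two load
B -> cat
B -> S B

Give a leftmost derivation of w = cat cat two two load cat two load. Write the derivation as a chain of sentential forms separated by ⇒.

S ⇒ B S   [S -> B S]
B S ⇒ S B S   [B -> S B]
S B S ⇒ B S B S   [S -> B S]
B S B S ⇒ cat S B S   [B -> cat]
cat S B S ⇒ cat B S B S   [S -> B S]
cat B S B S ⇒ cat cat S B S   [B -> cat]
cat cat S B S ⇒ cat cat two two load B S   [S -> two two load]
cat cat two two load B S ⇒ cat cat two two load cat S   [B -> cat]
cat cat two two load cat S ⇒ cat cat two two load cat two load   [S -> two load]

S ⇒ B S ⇒ S B S ⇒ B S B S ⇒ cat S B S ⇒ cat B S B S ⇒ cat cat S B S ⇒ cat cat two two load B S ⇒ cat cat two two load cat S ⇒ cat cat two two load cat two load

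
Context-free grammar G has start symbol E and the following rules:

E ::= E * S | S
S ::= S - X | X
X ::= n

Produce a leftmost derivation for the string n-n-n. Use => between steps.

E => S => S-X => S-X-X => X-X-X => n-X-X => n-n-X => n-n-n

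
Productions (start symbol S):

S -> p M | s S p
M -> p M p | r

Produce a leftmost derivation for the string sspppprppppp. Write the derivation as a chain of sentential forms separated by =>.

S => sSp => ssSpp => sspMpp => ssppMppp => sspppMpppp => ssppppMppppp => sspppprppppp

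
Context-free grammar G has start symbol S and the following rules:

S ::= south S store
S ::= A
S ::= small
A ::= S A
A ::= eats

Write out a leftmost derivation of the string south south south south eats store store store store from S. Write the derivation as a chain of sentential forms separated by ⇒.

S ⇒ south S store ⇒ south south S store store ⇒ south south south S store store store ⇒ south south south south S store store store store ⇒ south south south south A store store store store ⇒ south south south south eats store store store store

S ⇒ south S store   [S ::= south S store]
south S store ⇒ south south S store store   [S ::= south S store]
south south S store store ⇒ south south south S store store store   [S ::= south S store]
south south south S store store store ⇒ south south south south S store store store store   [S ::= south S store]
south south south south S store store store store ⇒ south south south south A store store store store   [S ::= A]
south south south south A store store store store ⇒ south south south south eats store store store store   [A ::= eats]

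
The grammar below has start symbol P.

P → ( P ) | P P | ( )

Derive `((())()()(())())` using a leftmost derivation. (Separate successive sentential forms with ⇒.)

P ⇒ (P) ⇒ (PP) ⇒ ((P)P) ⇒ ((())P) ⇒ ((())PP) ⇒ ((())PPP) ⇒ ((())()PP) ⇒ ((())()()P) ⇒ ((())()()PP) ⇒ ((())()()(P)P) ⇒ ((())()()(())P) ⇒ ((())()()(())())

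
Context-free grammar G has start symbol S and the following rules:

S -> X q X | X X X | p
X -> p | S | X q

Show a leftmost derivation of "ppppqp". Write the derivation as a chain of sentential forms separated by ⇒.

S ⇒ XXX ⇒ pXX ⇒ pXqX ⇒ pSqX ⇒ pXXXqX ⇒ ppXXqX ⇒ pppXqX ⇒ ppppqX ⇒ ppppqp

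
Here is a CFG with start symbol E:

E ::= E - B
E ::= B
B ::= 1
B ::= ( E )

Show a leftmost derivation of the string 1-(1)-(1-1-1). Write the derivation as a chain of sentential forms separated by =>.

E=>E-B=>E-B-B=>B-B-B=>1-B-B=>1-(E)-B=>1-(B)-B=>1-(1)-B=>1-(1)-(E)=>1-(1)-(E-B)=>1-(1)-(E-B-B)=>1-(1)-(B-B-B)=>1-(1)-(1-B-B)=>1-(1)-(1-1-B)=>1-(1)-(1-1-1)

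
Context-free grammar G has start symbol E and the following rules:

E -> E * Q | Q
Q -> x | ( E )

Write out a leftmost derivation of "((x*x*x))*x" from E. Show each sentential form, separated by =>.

E => E*Q => Q*Q => (E)*Q => (Q)*Q => ((E))*Q => ((E*Q))*Q => ((E*Q*Q))*Q => ((Q*Q*Q))*Q => ((x*Q*Q))*Q => ((x*x*Q))*Q => ((x*x*x))*Q => ((x*x*x))*x

E => E*Q   [E -> E * Q]
E*Q => Q*Q   [E -> Q]
Q*Q => (E)*Q   [Q -> ( E )]
(E)*Q => (Q)*Q   [E -> Q]
(Q)*Q => ((E))*Q   [Q -> ( E )]
((E))*Q => ((E*Q))*Q   [E -> E * Q]
((E*Q))*Q => ((E*Q*Q))*Q   [E -> E * Q]
((E*Q*Q))*Q => ((Q*Q*Q))*Q   [E -> Q]
((Q*Q*Q))*Q => ((x*Q*Q))*Q   [Q -> x]
((x*Q*Q))*Q => ((x*x*Q))*Q   [Q -> x]
((x*x*Q))*Q => ((x*x*x))*Q   [Q -> x]
((x*x*x))*Q => ((x*x*x))*x   [Q -> x]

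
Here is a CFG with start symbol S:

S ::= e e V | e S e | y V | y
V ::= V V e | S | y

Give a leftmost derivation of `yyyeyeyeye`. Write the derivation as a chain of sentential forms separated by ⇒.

S ⇒ yV ⇒ yVVe ⇒ yVVeVe ⇒ yVVeVeVe ⇒ yVVeVeVeVe ⇒ yyVeVeVeVe ⇒ yyyeVeVeVe ⇒ yyyeyeVeVe ⇒ yyyeyeyeVe ⇒ yyyeyeyeye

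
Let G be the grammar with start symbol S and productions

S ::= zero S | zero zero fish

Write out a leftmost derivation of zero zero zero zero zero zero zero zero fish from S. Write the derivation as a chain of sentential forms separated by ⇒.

S ⇒ zero S   [S ::= zero S]
zero S ⇒ zero zero S   [S ::= zero S]
zero zero S ⇒ zero zero zero S   [S ::= zero S]
zero zero zero S ⇒ zero zero zero zero S   [S ::= zero S]
zero zero zero zero S ⇒ zero zero zero zero zero S   [S ::= zero S]
zero zero zero zero zero S ⇒ zero zero zero zero zero zero S   [S ::= zero S]
zero zero zero zero zero zero S ⇒ zero zero zero zero zero zero zero zero fish   [S ::= zero zero fish]

S ⇒ zero S ⇒ zero zero S ⇒ zero zero zero S ⇒ zero zero zero zero S ⇒ zero zero zero zero zero S ⇒ zero zero zero zero zero zero S ⇒ zero zero zero zero zero zero zero zero fish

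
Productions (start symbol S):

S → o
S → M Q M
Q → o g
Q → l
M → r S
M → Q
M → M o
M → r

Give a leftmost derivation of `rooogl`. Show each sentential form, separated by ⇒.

S ⇒ MQM ⇒ MoQM ⇒ rSoQM ⇒ rooQM ⇒ rooogM ⇒ rooogQ ⇒ rooogl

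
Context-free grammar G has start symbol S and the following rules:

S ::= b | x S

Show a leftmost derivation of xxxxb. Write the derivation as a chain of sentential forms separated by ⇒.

S ⇒ xS ⇒ xxS ⇒ xxxS ⇒ xxxxS ⇒ xxxxb

S ⇒ xS   [S ::= x S]
xS ⇒ xxS   [S ::= x S]
xxS ⇒ xxxS   [S ::= x S]
xxxS ⇒ xxxxS   [S ::= x S]
xxxxS ⇒ xxxxb   [S ::= b]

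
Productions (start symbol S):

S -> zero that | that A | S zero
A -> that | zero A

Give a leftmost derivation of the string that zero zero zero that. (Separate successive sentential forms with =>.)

S => that A => that zero A => that zero zero A => that zero zero zero A => that zero zero zero that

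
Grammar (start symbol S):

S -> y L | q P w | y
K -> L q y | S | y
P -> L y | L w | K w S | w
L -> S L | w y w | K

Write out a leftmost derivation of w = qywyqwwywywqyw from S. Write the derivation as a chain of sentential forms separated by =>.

S => qPw => qKwSw => qSwSw => qywSw => qywyLw => qywyKw => qywyLqyw => qywySLqyw => qywyqPwLqyw => qywyqwwLqyw => qywyqwwKqyw => qywyqwwSqyw => qywyqwwyLqyw => qywyqwwywywqyw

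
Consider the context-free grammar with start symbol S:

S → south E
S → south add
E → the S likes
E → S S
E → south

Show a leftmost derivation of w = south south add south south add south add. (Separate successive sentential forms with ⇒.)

S ⇒ south E ⇒ south S S ⇒ south south add S ⇒ south south add south E ⇒ south south add south S S ⇒ south south add south south add S ⇒ south south add south south add south add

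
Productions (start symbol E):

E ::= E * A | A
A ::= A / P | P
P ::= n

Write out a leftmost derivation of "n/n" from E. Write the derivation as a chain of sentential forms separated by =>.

E => A   [E ::= A]
A => A/P   [A ::= A / P]
A/P => P/P   [A ::= P]
P/P => n/P   [P ::= n]
n/P => n/n   [P ::= n]

E=>A=>A/P=>P/P=>n/P=>n/n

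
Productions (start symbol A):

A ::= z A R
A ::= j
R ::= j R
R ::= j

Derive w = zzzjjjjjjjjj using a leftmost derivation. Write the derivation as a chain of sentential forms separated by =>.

A => zAR => zzARR => zzzARRR => zzzjRRR => zzzjjRRR => zzzjjjRRR => zzzjjjjRRR => zzzjjjjjRRR => zzzjjjjjjRRR => zzzjjjjjjjRR => zzzjjjjjjjjR => zzzjjjjjjjjj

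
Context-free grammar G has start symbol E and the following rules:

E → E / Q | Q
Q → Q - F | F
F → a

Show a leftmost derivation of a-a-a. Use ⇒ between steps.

E ⇒ Q   [E → Q]
Q ⇒ Q-F   [Q → Q - F]
Q-F ⇒ Q-F-F   [Q → Q - F]
Q-F-F ⇒ F-F-F   [Q → F]
F-F-F ⇒ a-F-F   [F → a]
a-F-F ⇒ a-a-F   [F → a]
a-a-F ⇒ a-a-a   [F → a]

E⇒Q⇒Q-F⇒Q-F-F⇒F-F-F⇒a-F-F⇒a-a-F⇒a-a-a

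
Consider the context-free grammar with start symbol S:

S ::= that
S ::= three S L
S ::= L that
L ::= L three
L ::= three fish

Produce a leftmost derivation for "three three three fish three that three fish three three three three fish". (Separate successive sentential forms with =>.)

S => three S L   [S ::= three S L]
three S L => three three S L L   [S ::= three S L]
three three S L L => three three L that L L   [S ::= L that]
three three L that L L => three three L three that L L   [L ::= L three]
three three L three that L L => three three three fish three that L L   [L ::= three fish]
three three three fish three that L L => three three three fish three that L three L   [L ::= L three]
three three three fish three that L three L => three three three fish three that L three three L   [L ::= L three]
three three three fish three that L three three L => three three three fish three that L three three three L   [L ::= L three]
three three three fish three that L three three three L => three three three fish three that three fish three three three L   [L ::= three fish]
three three three fish three that three fish three three three L => three three three fish three that three fish three three three three fish   [L ::= three fish]

S => three S L => three three S L L => three three L that L L => three three L three that L L => three three three fish three that L L => three three three fish three that L three L => three three three fish three that L three three L => three three three fish three that L three three three L => three three three fish three that three fish three three three L => three three three fish three that three fish three three three three fish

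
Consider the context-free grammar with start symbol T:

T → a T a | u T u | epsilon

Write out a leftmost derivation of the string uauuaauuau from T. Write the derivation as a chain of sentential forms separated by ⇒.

T ⇒ uTu ⇒ uaTau ⇒ uauTuau ⇒ uauuTuuau ⇒ uauuaTauuau ⇒ uauuaauuau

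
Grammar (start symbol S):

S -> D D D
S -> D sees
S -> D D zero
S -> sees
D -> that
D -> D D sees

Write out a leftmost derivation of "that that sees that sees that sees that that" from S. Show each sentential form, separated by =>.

S => D D D   [S -> D D D]
D D D => D D sees D D   [D -> D D sees]
D D sees D D => D D sees D sees D D   [D -> D D sees]
D D sees D sees D D => D D sees D sees D sees D D   [D -> D D sees]
D D sees D sees D sees D D => that D sees D sees D sees D D   [D -> that]
that D sees D sees D sees D D => that that sees D sees D sees D D   [D -> that]
that that sees D sees D sees D D => that that sees that sees D sees D D   [D -> that]
that that sees that sees D sees D D => that that sees that sees that sees D D   [D -> that]
that that sees that sees that sees D D => that that sees that sees that sees that D   [D -> that]
that that sees that sees that sees that D => that that sees that sees that sees that that   [D -> that]

S => D D D => D D sees D D => D D sees D sees D D => D D sees D sees D sees D D => that D sees D sees D sees D D => that that sees D sees D sees D D => that that sees that sees D sees D D => that that sees that sees that sees D D => that that sees that sees that sees that D => that that sees that sees that sees that that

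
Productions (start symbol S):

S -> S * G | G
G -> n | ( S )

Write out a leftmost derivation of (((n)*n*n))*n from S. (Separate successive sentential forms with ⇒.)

S ⇒ S*G ⇒ G*G ⇒ (S)*G ⇒ (G)*G ⇒ ((S))*G ⇒ ((S*G))*G ⇒ ((S*G*G))*G ⇒ ((G*G*G))*G ⇒ (((S)*G*G))*G ⇒ (((G)*G*G))*G ⇒ (((n)*G*G))*G ⇒ (((n)*n*G))*G ⇒ (((n)*n*n))*G ⇒ (((n)*n*n))*n

S ⇒ S*G   [S -> S * G]
S*G ⇒ G*G   [S -> G]
G*G ⇒ (S)*G   [G -> ( S )]
(S)*G ⇒ (G)*G   [S -> G]
(G)*G ⇒ ((S))*G   [G -> ( S )]
((S))*G ⇒ ((S*G))*G   [S -> S * G]
((S*G))*G ⇒ ((S*G*G))*G   [S -> S * G]
((S*G*G))*G ⇒ ((G*G*G))*G   [S -> G]
((G*G*G))*G ⇒ (((S)*G*G))*G   [G -> ( S )]
(((S)*G*G))*G ⇒ (((G)*G*G))*G   [S -> G]
(((G)*G*G))*G ⇒ (((n)*G*G))*G   [G -> n]
(((n)*G*G))*G ⇒ (((n)*n*G))*G   [G -> n]
(((n)*n*G))*G ⇒ (((n)*n*n))*G   [G -> n]
(((n)*n*n))*G ⇒ (((n)*n*n))*n   [G -> n]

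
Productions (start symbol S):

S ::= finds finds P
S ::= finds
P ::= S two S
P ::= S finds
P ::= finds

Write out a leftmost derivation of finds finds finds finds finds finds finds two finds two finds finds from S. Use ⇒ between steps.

S ⇒ finds finds P   [S ::= finds finds P]
finds finds P ⇒ finds finds S finds   [P ::= S finds]
finds finds S finds ⇒ finds finds finds finds P finds   [S ::= finds finds P]
finds finds finds finds P finds ⇒ finds finds finds finds S two S finds   [P ::= S two S]
finds finds finds finds S two S finds ⇒ finds finds finds finds finds finds P two S finds   [S ::= finds finds P]
finds finds finds finds finds finds P two S finds ⇒ finds finds finds finds finds finds S two S two S finds   [P ::= S two S]
finds finds finds finds finds finds S two S two S finds ⇒ finds finds finds finds finds finds finds two S two S finds   [S ::= finds]
finds finds finds finds finds finds finds two S two S finds ⇒ finds finds finds finds finds finds finds two finds two S finds   [S ::= finds]
finds finds finds finds finds finds finds two finds two S finds ⇒ finds finds finds finds finds finds finds two finds two finds finds   [S ::= finds]

S ⇒ finds finds P ⇒ finds finds S finds ⇒ finds finds finds finds P finds ⇒ finds finds finds finds S two S finds ⇒ finds finds finds finds finds finds P two S finds ⇒ finds finds finds finds finds finds S two S two S finds ⇒ finds finds finds finds finds finds finds two S two S finds ⇒ finds finds finds finds finds finds finds two finds two S finds ⇒ finds finds finds finds finds finds finds two finds two finds finds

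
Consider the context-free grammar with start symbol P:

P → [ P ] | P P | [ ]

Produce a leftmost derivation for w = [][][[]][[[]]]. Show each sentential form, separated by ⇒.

P ⇒ PP ⇒ []P ⇒ []PP ⇒ [][]P ⇒ [][]PP ⇒ [][][P]P ⇒ [][][[]]P ⇒ [][][[]][P] ⇒ [][][[]][[P]] ⇒ [][][[]][[[]]]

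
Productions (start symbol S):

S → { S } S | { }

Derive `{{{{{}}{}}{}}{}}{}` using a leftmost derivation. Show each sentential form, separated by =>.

S => {S}S => {{S}S}S => {{{S}S}S}S => {{{{S}S}S}S}S => {{{{{}}S}S}S}S => {{{{{}}{}}S}S}S => {{{{{}}{}}{}}S}S => {{{{{}}{}}{}}{}}S => {{{{{}}{}}{}}{}}{}

S => {S}S   [S → { S } S]
{S}S => {{S}S}S   [S → { S } S]
{{S}S}S => {{{S}S}S}S   [S → { S } S]
{{{S}S}S}S => {{{{S}S}S}S}S   [S → { S } S]
{{{{S}S}S}S}S => {{{{{}}S}S}S}S   [S → { }]
{{{{{}}S}S}S}S => {{{{{}}{}}S}S}S   [S → { }]
{{{{{}}{}}S}S}S => {{{{{}}{}}{}}S}S   [S → { }]
{{{{{}}{}}{}}S}S => {{{{{}}{}}{}}{}}S   [S → { }]
{{{{{}}{}}{}}{}}S => {{{{{}}{}}{}}{}}{}   [S → { }]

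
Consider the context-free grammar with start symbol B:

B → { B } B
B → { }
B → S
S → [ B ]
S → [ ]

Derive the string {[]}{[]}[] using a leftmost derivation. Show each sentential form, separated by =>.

B => {B}B   [B → { B } B]
{B}B => {S}B   [B → S]
{S}B => {[]}B   [S → [ ]]
{[]}B => {[]}{B}B   [B → { B } B]
{[]}{B}B => {[]}{S}B   [B → S]
{[]}{S}B => {[]}{[]}B   [S → [ ]]
{[]}{[]}B => {[]}{[]}S   [B → S]
{[]}{[]}S => {[]}{[]}[]   [S → [ ]]

B=>{B}B=>{S}B=>{[]}B=>{[]}{B}B=>{[]}{S}B=>{[]}{[]}B=>{[]}{[]}S=>{[]}{[]}[]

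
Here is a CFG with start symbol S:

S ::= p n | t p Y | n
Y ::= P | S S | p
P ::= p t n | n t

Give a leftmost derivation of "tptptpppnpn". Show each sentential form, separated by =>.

S=>tpY=>tpSS=>tptpYS=>tptpSSS=>tptptpYSS=>tptptppSS=>tptptpppnS=>tptptpppnpn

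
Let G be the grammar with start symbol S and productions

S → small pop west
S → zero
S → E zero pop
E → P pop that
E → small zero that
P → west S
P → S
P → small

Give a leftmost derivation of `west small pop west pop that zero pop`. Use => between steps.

S => E zero pop => P pop that zero pop => west S pop that zero pop => west small pop west pop that zero pop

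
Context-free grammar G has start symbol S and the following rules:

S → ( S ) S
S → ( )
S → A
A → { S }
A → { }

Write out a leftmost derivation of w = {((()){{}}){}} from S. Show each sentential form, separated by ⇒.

S⇒A⇒{S}⇒{(S)S}⇒{((S)S)S}⇒{((())S)S}⇒{((())A)S}⇒{((()){S})S}⇒{((()){A})S}⇒{((()){{}})S}⇒{((()){{}})A}⇒{((()){{}}){}}

S ⇒ A   [S → A]
A ⇒ {S}   [A → { S }]
{S} ⇒ {(S)S}   [S → ( S ) S]
{(S)S} ⇒ {((S)S)S}   [S → ( S ) S]
{((S)S)S} ⇒ {((())S)S}   [S → ( )]
{((())S)S} ⇒ {((())A)S}   [S → A]
{((())A)S} ⇒ {((()){S})S}   [A → { S }]
{((()){S})S} ⇒ {((()){A})S}   [S → A]
{((()){A})S} ⇒ {((()){{}})S}   [A → { }]
{((()){{}})S} ⇒ {((()){{}})A}   [S → A]
{((()){{}})A} ⇒ {((()){{}}){}}   [A → { }]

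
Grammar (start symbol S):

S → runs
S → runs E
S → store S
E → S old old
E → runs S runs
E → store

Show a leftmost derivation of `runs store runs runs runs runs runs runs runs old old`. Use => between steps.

S => runs E   [S → runs E]
runs E => runs S old old   [E → S old old]
runs S old old => runs store S old old   [S → store S]
runs store S old old => runs store runs E old old   [S → runs E]
runs store runs E old old => runs store runs runs S runs old old   [E → runs S runs]
runs store runs runs S runs old old => runs store runs runs runs E runs old old   [S → runs E]
runs store runs runs runs E runs old old => runs store runs runs runs runs S runs runs old old   [E → runs S runs]
runs store runs runs runs runs S runs runs old old => runs store runs runs runs runs runs runs runs old old   [S → runs]

S => runs E => runs S old old => runs store S old old => runs store runs E old old => runs store runs runs S runs old old => runs store runs runs runs E runs old old => runs store runs runs runs runs S runs runs old old => runs store runs runs runs runs runs runs runs old old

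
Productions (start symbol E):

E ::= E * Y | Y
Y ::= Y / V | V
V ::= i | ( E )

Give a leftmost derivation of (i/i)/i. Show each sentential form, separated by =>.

E => Y => Y/V => V/V => (E)/V => (Y)/V => (Y/V)/V => (V/V)/V => (i/V)/V => (i/i)/V => (i/i)/i

E => Y   [E ::= Y]
Y => Y/V   [Y ::= Y / V]
Y/V => V/V   [Y ::= V]
V/V => (E)/V   [V ::= ( E )]
(E)/V => (Y)/V   [E ::= Y]
(Y)/V => (Y/V)/V   [Y ::= Y / V]
(Y/V)/V => (V/V)/V   [Y ::= V]
(V/V)/V => (i/V)/V   [V ::= i]
(i/V)/V => (i/i)/V   [V ::= i]
(i/i)/V => (i/i)/i   [V ::= i]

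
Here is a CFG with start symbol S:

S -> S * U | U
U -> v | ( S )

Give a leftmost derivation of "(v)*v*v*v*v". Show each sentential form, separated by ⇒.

S ⇒ S*U   [S -> S * U]
S*U ⇒ S*U*U   [S -> S * U]
S*U*U ⇒ S*U*U*U   [S -> S * U]
S*U*U*U ⇒ S*U*U*U*U   [S -> S * U]
S*U*U*U*U ⇒ U*U*U*U*U   [S -> U]
U*U*U*U*U ⇒ (S)*U*U*U*U   [U -> ( S )]
(S)*U*U*U*U ⇒ (U)*U*U*U*U   [S -> U]
(U)*U*U*U*U ⇒ (v)*U*U*U*U   [U -> v]
(v)*U*U*U*U ⇒ (v)*v*U*U*U   [U -> v]
(v)*v*U*U*U ⇒ (v)*v*v*U*U   [U -> v]
(v)*v*v*U*U ⇒ (v)*v*v*v*U   [U -> v]
(v)*v*v*v*U ⇒ (v)*v*v*v*v   [U -> v]

S ⇒ S*U ⇒ S*U*U ⇒ S*U*U*U ⇒ S*U*U*U*U ⇒ U*U*U*U*U ⇒ (S)*U*U*U*U ⇒ (U)*U*U*U*U ⇒ (v)*U*U*U*U ⇒ (v)*v*U*U*U ⇒ (v)*v*v*U*U ⇒ (v)*v*v*v*U ⇒ (v)*v*v*v*v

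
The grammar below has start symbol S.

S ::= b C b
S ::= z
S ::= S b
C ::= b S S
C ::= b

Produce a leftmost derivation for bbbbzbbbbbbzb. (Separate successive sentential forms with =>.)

S => bCb => bbSSb => bbbCbSb => bbbbSSbSb => bbbbSbSbSb => bbbbzbSbSb => bbbbzbSbbSb => bbbbzbbCbbbSb => bbbbzbbbbbbSb => bbbbzbbbbbbzb

S => bCb   [S ::= b C b]
bCb => bbSSb   [C ::= b S S]
bbSSb => bbbCbSb   [S ::= b C b]
bbbCbSb => bbbbSSbSb   [C ::= b S S]
bbbbSSbSb => bbbbSbSbSb   [S ::= S b]
bbbbSbSbSb => bbbbzbSbSb   [S ::= z]
bbbbzbSbSb => bbbbzbSbbSb   [S ::= S b]
bbbbzbSbbSb => bbbbzbbCbbbSb   [S ::= b C b]
bbbbzbbCbbbSb => bbbbzbbbbbbSb   [C ::= b]
bbbbzbbbbbbSb => bbbbzbbbbbbzb   [S ::= z]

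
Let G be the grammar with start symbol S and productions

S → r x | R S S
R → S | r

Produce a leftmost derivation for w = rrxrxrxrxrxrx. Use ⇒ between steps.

S⇒RSS⇒SSS⇒RSSSS⇒SSSSS⇒RSSSSSS⇒rSSSSSS⇒rrxSSSSS⇒rrxrxSSSS⇒rrxrxrxSSS⇒rrxrxrxrxSS⇒rrxrxrxrxrxS⇒rrxrxrxrxrxrx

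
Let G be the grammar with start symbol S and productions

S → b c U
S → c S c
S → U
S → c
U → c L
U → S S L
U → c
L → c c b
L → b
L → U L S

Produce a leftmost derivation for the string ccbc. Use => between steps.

S => U   [S → U]
U => cL   [U → c L]
cL => cULS   [L → U L S]
cULS => ccLS   [U → c]
ccLS => ccbS   [L → b]
ccbS => ccbc   [S → c]

S=>U=>cL=>cULS=>ccLS=>ccbS=>ccbc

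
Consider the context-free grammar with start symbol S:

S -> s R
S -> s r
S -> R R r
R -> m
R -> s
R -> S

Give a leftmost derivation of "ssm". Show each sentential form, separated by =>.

S=>sR=>sS=>ssR=>ssm

S => sR   [S -> s R]
sR => sS   [R -> S]
sS => ssR   [S -> s R]
ssR => ssm   [R -> m]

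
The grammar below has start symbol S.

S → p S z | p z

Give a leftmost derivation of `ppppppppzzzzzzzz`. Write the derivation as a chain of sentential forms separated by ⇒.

S ⇒ pSz   [S → p S z]
pSz ⇒ ppSzz   [S → p S z]
ppSzz ⇒ pppSzzz   [S → p S z]
pppSzzz ⇒ ppppSzzzz   [S → p S z]
ppppSzzzz ⇒ pppppSzzzzz   [S → p S z]
pppppSzzzzz ⇒ ppppppSzzzzzz   [S → p S z]
ppppppSzzzzzz ⇒ pppppppSzzzzzzz   [S → p S z]
pppppppSzzzzzzz ⇒ ppppppppzzzzzzzz   [S → p z]

S ⇒ pSz ⇒ ppSzz ⇒ pppSzzz ⇒ ppppSzzzz ⇒ pppppSzzzzz ⇒ ppppppSzzzzzz ⇒ pppppppSzzzzzzz ⇒ ppppppppzzzzzzzz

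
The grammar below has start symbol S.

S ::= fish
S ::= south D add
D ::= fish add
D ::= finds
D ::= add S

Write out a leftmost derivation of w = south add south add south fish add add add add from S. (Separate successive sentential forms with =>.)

S => south D add => south add S add => south add south D add add => south add south add S add add => south add south add south D add add add => south add south add south fish add add add add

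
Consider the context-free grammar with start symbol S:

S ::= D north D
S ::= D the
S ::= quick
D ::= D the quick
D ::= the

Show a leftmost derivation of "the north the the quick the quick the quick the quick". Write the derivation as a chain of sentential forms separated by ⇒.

S ⇒ D north D   [S ::= D north D]
D north D ⇒ the north D   [D ::= the]
the north D ⇒ the north D the quick   [D ::= D the quick]
the north D the quick ⇒ the north D the quick the quick   [D ::= D the quick]
the north D the quick the quick ⇒ the north D the quick the quick the quick   [D ::= D the quick]
the north D the quick the quick the quick ⇒ the north D the quick the quick the quick the quick   [D ::= D the quick]
the north D the quick the quick the quick the quick ⇒ the north the the quick the quick the quick the quick   [D ::= the]

S ⇒ D north D ⇒ the north D ⇒ the north D the quick ⇒ the north D the quick the quick ⇒ the north D the quick the quick the quick ⇒ the north D the quick the quick the quick the quick ⇒ the north the the quick the quick the quick the quick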